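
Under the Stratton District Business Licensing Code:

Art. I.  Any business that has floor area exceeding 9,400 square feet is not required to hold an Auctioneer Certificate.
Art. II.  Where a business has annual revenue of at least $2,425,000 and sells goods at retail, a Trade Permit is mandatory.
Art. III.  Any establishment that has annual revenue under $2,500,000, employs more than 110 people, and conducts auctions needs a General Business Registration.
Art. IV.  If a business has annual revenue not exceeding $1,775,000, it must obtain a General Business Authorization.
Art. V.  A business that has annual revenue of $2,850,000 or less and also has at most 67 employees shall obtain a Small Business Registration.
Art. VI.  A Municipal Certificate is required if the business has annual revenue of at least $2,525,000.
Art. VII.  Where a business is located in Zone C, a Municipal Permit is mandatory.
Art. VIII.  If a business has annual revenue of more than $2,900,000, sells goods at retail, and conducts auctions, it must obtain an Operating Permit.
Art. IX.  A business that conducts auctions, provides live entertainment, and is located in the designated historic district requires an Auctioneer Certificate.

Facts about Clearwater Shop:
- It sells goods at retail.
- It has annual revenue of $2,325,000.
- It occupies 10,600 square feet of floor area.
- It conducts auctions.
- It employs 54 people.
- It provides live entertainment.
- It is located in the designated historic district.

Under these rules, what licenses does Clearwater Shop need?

Art. I. floor area 10,600 square feet > 9,400 square feet → exempt from Auctioneer Certificate.
Art. II. revenue $2,325,000 < $2,425,000; sells goods at retail → Trade Permit not required.
Art. III. revenue $2,325,000 < $2,500,000; employees 54 ≤ 110; conducts auctions → General Business Registration not required.
Art. IV. revenue $2,325,000 > $1,775,000 → General Business Authorization not required.
Art. V. revenue $2,325,000 ≤ $2,850,000; employees 54 ≤ 67 → Small Business Registration required.
Art. VI. revenue $2,325,000 < $2,525,000 → Municipal Certificate not required.
Art. VII. is located in the designated historic district (not: is located in Zone C) → Municipal Permit not required.
Art. VIII. revenue $2,325,000 ≤ $2,900,000; sells goods at retail; conducts auctions → Operating Permit not required.
Art. IX. conducts auctions; provides live entertainment; is located in the designated historic district → Auctioneer Certificate required.

Small Business Registration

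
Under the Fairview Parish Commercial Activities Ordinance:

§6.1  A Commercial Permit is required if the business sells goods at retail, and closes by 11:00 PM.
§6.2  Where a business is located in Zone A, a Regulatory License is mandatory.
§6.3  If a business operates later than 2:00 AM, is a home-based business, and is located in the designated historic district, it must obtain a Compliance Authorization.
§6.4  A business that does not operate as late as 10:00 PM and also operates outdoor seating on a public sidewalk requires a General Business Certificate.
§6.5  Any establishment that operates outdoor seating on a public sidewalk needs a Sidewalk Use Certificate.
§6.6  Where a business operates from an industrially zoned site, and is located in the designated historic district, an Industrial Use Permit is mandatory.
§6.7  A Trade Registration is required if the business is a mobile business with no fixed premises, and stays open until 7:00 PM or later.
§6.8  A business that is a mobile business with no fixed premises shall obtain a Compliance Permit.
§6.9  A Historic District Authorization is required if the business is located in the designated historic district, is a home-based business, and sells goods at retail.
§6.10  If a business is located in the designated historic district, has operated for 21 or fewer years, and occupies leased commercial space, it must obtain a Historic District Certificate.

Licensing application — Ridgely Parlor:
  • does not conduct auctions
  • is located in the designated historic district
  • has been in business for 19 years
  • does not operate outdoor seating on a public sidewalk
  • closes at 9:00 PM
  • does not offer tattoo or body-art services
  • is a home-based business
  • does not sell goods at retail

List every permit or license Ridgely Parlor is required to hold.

None

§6.1 does not sell goods at retail; closes 9:00 PM, at/before 11:00 PM → Commercial Permit not required.
§6.2 is located in the designated historic district (not: is located in Zone A) → Regulatory License not required.
§6.3 closes 9:00 PM, at/before 2:00 AM; is a home-based business; is located in the designated historic district → Compliance Authorization not required.
§6.4 closes 9:00 PM, at/before 10:00 PM; does not operate outdoor seating on a public sidewalk → General Business Certificate not required.
§6.5 does not operate outdoor seating on a public sidewalk → Sidewalk Use Certificate not required.
§6.6 is a home-based business (not: operates from an industrially zoned site); is located in the designated historic district → Industrial Use Permit not required.
§6.7 is a home-based business (not: is a mobile business with no fixed premises); closes 9:00 PM, after 7:00 PM → Trade Registration not required.
§6.8 is a home-based business (not: is a mobile business with no fixed premises) → Compliance Permit not required.
§6.9 is located in the designated historic district; is a home-based business; does not sell goods at retail → Historic District Authorization not required.
§6.10 is located in the designated historic district; years in business 19 ≤ 21; is a home-based business (not: occupies leased commercial space) → Historic District Certificate not required.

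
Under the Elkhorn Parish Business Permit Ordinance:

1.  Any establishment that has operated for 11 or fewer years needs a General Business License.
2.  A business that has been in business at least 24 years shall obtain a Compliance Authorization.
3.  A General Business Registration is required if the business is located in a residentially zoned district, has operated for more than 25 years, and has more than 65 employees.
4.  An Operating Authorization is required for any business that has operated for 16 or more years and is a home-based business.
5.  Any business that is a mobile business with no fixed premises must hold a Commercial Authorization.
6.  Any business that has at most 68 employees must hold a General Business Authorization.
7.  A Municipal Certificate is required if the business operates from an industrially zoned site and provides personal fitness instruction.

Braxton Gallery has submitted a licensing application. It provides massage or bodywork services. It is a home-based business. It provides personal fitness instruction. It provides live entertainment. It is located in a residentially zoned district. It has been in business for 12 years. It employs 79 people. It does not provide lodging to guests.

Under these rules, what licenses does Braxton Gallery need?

None

1. years in business 12 > 11 → General Business License not required.
2. years in business 12 < 24 → Compliance Authorization not required.
3. is located in a residentially zoned district; years in business 12 ≤ 25; employees 79 > 65 → General Business Registration not required.
4. years in business 12 < 16; is a home-based business → Operating Authorization not required.
5. is a home-based business (not: is a mobile business with no fixed premises) → Commercial Authorization not required.
6. employees 79 > 68 → General Business Authorization not required.
7. is a home-based business (not: operates from an industrially zoned site); provides personal fitness instruction → Municipal Certificate not required.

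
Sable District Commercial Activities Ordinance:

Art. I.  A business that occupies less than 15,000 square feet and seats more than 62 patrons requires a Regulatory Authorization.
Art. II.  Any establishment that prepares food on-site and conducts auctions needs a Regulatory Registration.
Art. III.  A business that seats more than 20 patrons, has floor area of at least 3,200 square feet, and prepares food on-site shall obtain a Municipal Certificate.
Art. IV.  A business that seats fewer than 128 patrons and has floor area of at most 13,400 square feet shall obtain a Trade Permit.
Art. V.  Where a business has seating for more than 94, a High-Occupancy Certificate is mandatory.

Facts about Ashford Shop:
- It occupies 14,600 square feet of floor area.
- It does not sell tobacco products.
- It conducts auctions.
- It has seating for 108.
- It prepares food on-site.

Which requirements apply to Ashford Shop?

High-Occupancy Certificate, Municipal Certificate, Regulatory Authorization, Regulatory Registration

Art. I. floor area 14,600 square feet < 15,000 square feet; seating 108 > 62 → Regulatory Authorization required.
Art. II. prepares food on-site; conducts auctions → Regulatory Registration required.
Art. III. seating 108 > 20; floor area 14,600 square feet ≥ 3,200 square feet; prepares food on-site → Municipal Certificate required.
Art. IV. seating 108 < 128; floor area 14,600 square feet > 13,400 square feet → Trade Permit not required.
Art. V. seating 108 > 94 → High-Occupancy Certificate required.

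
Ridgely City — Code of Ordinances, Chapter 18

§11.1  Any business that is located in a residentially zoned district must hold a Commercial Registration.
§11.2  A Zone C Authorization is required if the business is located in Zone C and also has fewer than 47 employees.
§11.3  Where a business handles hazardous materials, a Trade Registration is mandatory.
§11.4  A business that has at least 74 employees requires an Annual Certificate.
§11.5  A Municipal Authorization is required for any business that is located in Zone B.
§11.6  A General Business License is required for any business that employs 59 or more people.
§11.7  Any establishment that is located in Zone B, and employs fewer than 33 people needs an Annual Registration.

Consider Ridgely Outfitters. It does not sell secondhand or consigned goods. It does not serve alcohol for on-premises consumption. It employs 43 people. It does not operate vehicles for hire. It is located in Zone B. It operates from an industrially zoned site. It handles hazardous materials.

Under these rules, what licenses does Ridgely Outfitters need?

Municipal Authorization, Trade Registration

§11.1 is located in Zone B (not: is located in a residentially zoned district) → Commercial Registration not required.
§11.2 is located in Zone B (not: is located in Zone C); employees 43 < 47 → Zone C Authorization not required.
§11.3 handles hazardous materials → Trade Registration required.
§11.4 employees 43 < 74 → Annual Certificate not required.
§11.5 is located in Zone B → Municipal Authorization required.
§11.6 employees 43 < 59 → General Business License not required.
§11.7 is located in Zone B; employees 43 ≥ 33 → Annual Registration not required.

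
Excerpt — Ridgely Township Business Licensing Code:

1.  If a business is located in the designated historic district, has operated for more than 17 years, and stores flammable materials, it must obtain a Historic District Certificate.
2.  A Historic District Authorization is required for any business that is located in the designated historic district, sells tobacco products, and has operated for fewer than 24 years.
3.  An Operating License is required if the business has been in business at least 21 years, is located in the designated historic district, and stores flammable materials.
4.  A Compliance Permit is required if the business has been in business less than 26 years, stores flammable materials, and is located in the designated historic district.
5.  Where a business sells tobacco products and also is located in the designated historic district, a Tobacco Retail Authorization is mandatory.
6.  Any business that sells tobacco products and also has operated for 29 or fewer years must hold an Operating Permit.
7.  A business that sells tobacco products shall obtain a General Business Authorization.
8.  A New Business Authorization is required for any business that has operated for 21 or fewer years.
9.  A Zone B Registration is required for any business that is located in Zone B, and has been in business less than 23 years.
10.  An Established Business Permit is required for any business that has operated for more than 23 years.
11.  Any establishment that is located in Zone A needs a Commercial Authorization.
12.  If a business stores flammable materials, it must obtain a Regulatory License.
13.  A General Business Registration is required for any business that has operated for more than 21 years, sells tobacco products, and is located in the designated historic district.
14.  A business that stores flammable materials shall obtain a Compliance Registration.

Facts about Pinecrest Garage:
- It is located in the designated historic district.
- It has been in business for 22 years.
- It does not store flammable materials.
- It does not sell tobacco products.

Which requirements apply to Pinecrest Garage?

None

1. is located in the designated historic district; years in business 22 > 17; does not store flammable materials → Historic District Certificate not required.
2. is located in the designated historic district; does not sell tobacco products; years in business 22 < 24 → Historic District Authorization not required.
3. years in business 22 ≥ 21; is located in the designated historic district; does not store flammable materials → Operating License not required.
4. years in business 22 < 26; does not store flammable materials; is located in the designated historic district → Compliance Permit not required.
5. does not sell tobacco products; is located in the designated historic district → Tobacco Retail Authorization not required.
6. does not sell tobacco products; years in business 22 ≤ 29 → Operating Permit not required.
7. does not sell tobacco products → General Business Authorization not required.
8. years in business 22 > 21 → New Business Authorization not required.
9. is located in the designated historic district (not: is located in Zone B); years in business 22 < 23 → Zone B Registration not required.
10. years in business 22 ≤ 23 → Established Business Permit not required.
11. is located in the designated historic district (not: is located in Zone A) → Commercial Authorization not required.
12. does not store flammable materials → Regulatory License not required.
13. years in business 22 > 21; does not sell tobacco products; is located in the designated historic district → General Business Registration not required.
14. does not store flammable materials → Compliance Registration not required.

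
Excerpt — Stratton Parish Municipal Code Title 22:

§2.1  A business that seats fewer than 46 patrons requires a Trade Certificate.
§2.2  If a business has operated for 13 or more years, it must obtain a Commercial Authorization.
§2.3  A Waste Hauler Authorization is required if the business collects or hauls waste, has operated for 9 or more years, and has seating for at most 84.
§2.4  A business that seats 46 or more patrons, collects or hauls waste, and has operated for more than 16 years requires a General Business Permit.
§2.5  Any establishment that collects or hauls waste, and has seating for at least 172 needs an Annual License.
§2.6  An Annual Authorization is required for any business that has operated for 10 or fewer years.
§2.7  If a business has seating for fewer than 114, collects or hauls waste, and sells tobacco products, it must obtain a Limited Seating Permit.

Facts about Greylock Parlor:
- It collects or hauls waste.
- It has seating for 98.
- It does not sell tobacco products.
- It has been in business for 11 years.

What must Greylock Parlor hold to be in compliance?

None

§2.1 seating 98 ≥ 46 → Trade Certificate not required.
§2.2 years in business 11 < 13 → Commercial Authorization not required.
§2.3 collects or hauls waste; years in business 11 ≥ 9; seating 98 > 84 → Waste Hauler Authorization not required.
§2.4 seating 98 ≥ 46; collects or hauls waste; years in business 11 ≤ 16 → General Business Permit not required.
§2.5 collects or hauls waste; seating 98 < 172 → Annual License not required.
§2.6 years in business 11 > 10 → Annual Authorization not required.
§2.7 seating 98 < 114; collects or hauls waste; does not sell tobacco products → Limited Seating Permit not required.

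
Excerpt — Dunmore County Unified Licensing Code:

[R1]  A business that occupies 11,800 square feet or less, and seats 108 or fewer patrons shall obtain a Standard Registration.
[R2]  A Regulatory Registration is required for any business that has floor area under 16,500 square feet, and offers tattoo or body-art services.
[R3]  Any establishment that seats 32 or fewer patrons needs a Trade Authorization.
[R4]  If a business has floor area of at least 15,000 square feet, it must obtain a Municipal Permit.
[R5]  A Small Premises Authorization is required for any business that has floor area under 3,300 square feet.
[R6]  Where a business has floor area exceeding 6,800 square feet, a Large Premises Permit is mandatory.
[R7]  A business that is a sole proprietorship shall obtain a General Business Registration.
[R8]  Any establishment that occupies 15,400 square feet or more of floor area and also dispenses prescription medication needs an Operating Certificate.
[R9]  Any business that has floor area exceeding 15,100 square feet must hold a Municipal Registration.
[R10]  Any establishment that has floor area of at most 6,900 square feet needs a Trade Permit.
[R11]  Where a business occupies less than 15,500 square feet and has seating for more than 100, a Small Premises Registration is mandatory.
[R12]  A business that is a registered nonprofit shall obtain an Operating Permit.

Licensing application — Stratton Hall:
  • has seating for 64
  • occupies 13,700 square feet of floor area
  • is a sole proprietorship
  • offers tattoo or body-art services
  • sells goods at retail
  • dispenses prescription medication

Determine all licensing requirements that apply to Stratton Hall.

General Business Registration, Large Premises Permit, Regulatory Registration

[R1] floor area 13,700 square feet > 11,800 square feet; seating 64 ≤ 108 → Standard Registration not required.
[R2] floor area 13,700 square feet < 16,500 square feet; offers tattoo or body-art services → Regulatory Registration required.
[R3] seating 64 > 32 → Trade Authorization not required.
[R4] floor area 13,700 square feet < 15,000 square feet → Municipal Permit not required.
[R5] floor area 13,700 square feet ≥ 3,300 square feet → Small Premises Authorization not required.
[R6] floor area 13,700 square feet > 6,800 square feet → Large Premises Permit required.
[R7] is a sole proprietorship → General Business Registration required.
[R8] floor area 13,700 square feet < 15,400 square feet; dispenses prescription medication → Operating Certificate not required.
[R9] floor area 13,700 square feet ≤ 15,100 square feet → Municipal Registration not required.
[R10] floor area 13,700 square feet > 6,900 square feet → Trade Permit not required.
[R11] floor area 13,700 square feet < 15,500 square feet; seating 64 ≤ 100 → Small Premises Registration not required.
[R12] is a sole proprietorship (not: is a registered nonprofit) → Operating Permit not required.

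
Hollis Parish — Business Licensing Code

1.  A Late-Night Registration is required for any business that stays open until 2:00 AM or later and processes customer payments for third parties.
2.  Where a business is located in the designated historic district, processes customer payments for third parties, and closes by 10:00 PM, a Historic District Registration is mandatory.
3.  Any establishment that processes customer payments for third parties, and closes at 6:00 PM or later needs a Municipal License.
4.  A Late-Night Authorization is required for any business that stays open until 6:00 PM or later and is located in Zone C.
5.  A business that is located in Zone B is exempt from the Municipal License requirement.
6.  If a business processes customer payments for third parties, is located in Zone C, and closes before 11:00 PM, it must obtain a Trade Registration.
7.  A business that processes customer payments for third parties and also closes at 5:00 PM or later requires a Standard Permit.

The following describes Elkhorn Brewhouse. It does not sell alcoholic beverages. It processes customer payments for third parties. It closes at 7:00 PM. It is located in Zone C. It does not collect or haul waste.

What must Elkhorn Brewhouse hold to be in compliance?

Late-Night Authorization, Municipal License, Standard Permit, Trade Registration

1. closes 7:00 PM, at/before 2:00 AM; processes customer payments for third parties → Late-Night Registration not required.
2. is located in Zone C (not: is located in the designated historic district); processes customer payments for third parties; closes 7:00 PM, at/before 10:00 PM → Historic District Registration not required.
3. processes customer payments for third parties; closes 7:00 PM, after 6:00 PM → Municipal License required.
4. closes 7:00 PM, after 6:00 PM; is located in Zone C → Late-Night Authorization required.
5. is located in Zone C (not: is located in Zone B) → Municipal License exemption does not apply.
6. processes customer payments for third parties; is located in Zone C; closes 7:00 PM, at/before 11:00 PM → Trade Registration required.
7. processes customer payments for third parties; closes 7:00 PM, after 5:00 PM → Standard Permit required.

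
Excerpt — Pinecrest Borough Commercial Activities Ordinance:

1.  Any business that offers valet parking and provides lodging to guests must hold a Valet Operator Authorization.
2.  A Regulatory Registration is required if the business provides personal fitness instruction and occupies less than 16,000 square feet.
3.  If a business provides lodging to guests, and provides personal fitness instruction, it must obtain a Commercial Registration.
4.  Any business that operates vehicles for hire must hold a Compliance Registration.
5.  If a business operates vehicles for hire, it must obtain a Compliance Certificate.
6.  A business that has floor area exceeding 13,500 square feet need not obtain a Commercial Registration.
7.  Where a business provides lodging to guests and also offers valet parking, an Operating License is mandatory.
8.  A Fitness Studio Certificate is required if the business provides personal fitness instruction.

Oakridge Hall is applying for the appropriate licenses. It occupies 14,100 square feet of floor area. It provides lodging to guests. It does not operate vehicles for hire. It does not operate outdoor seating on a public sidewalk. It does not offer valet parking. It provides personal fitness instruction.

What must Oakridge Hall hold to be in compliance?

1. does not offer valet parking; provides lodging to guests → Valet Operator Authorization not required.
2. provides personal fitness instruction; floor area 14,100 square feet < 16,000 square feet → Regulatory Registration required.
3. provides lodging to guests; provides personal fitness instruction → Commercial Registration required.
4. does not operate vehicles for hire → Compliance Registration not required.
5. does not operate vehicles for hire → Compliance Certificate not required.
6. floor area 14,100 square feet > 13,500 square feet → exempt from Commercial Registration.
7. provides lodging to guests; does not offer valet parking → Operating License not required.
8. provides personal fitness instruction → Fitness Studio Certificate required.

Fitness Studio Certificate, Regulatory Registration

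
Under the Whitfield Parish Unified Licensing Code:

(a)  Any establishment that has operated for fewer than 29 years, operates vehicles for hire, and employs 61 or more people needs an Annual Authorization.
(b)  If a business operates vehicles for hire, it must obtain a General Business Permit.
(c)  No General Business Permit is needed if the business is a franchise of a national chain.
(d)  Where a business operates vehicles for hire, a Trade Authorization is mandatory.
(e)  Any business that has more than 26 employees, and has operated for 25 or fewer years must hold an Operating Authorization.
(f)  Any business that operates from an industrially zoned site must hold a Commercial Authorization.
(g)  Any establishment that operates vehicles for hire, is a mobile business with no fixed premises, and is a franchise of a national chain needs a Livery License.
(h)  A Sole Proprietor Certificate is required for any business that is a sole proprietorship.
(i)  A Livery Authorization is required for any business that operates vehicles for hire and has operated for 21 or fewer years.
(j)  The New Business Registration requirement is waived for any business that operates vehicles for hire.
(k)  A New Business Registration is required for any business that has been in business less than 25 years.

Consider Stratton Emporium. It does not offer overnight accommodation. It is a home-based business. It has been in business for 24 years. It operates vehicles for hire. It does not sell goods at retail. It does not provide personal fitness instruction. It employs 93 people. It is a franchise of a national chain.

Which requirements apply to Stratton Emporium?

(a) years in business 24 < 29; operates vehicles for hire; employees 93 ≥ 61 → Annual Authorization required.
(b) operates vehicles for hire → General Business Permit required.
(c) is a franchise of a national chain → exempt from General Business Permit.
(d) operates vehicles for hire → Trade Authorization required.
(e) employees 93 > 26; years in business 24 ≤ 25 → Operating Authorization required.
(f) is a home-based business (not: operates from an industrially zoned site) → Commercial Authorization not required.
(g) operates vehicles for hire; is a home-based business (not: is a mobile business with no fixed premises); is a franchise of a national chain → Livery License not required.
(h) is a franchise of a national chain (not: is a sole proprietorship) → Sole Proprietor Certificate not required.
(i) operates vehicles for hire; years in business 24 > 21 → Livery Authorization not required.
(j) operates vehicles for hire → exempt from New Business Registration.
(k) years in business 24 < 25 → New Business Registration required.

Annual Authorization, Operating Authorization, Trade Authorization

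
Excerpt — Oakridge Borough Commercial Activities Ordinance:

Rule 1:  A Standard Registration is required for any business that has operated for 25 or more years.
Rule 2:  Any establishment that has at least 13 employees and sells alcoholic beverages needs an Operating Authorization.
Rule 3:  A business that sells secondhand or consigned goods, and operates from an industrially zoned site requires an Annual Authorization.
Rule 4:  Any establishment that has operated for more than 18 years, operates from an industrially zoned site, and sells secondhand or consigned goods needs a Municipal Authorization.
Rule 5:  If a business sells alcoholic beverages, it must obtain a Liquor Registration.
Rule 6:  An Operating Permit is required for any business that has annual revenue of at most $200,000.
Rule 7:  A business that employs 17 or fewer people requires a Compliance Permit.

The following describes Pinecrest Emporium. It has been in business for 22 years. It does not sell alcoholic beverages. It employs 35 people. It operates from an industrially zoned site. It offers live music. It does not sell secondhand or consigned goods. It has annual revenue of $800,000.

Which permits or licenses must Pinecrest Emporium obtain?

None

Rule 1: years in business 22 < 25 → Standard Registration not required.
Rule 2: employees 35 ≥ 13; does not sell alcoholic beverages → Operating Authorization not required.
Rule 3: does not sell secondhand or consigned goods; operates from an industrially zoned site → Annual Authorization not required.
Rule 4: years in business 22 > 18; operates from an industrially zoned site; does not sell secondhand or consigned goods → Municipal Authorization not required.
Rule 5: does not sell alcoholic beverages → Liquor Registration not required.
Rule 6: revenue $800,000 > $200,000 → Operating Permit not required.
Rule 7: employees 35 > 17 → Compliance Permit not required.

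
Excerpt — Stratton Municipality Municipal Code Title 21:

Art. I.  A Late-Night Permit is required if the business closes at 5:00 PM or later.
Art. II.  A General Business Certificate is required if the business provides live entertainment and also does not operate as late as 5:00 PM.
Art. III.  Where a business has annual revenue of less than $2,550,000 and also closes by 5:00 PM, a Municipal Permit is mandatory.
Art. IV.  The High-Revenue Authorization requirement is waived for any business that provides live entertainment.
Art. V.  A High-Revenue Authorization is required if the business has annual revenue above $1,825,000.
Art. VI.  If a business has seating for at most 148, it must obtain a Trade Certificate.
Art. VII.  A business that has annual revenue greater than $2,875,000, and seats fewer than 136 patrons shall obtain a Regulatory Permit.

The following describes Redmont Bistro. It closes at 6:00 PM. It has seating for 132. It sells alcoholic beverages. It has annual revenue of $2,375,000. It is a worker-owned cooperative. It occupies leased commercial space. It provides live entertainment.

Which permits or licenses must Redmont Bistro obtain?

Art. I. closes 6:00 PM, after 5:00 PM → Late-Night Permit required.
Art. II. provides live entertainment; closes 6:00 PM, after 5:00 PM → General Business Certificate not required.
Art. III. revenue $2,375,000 < $2,550,000; closes 6:00 PM, after 5:00 PM → Municipal Permit not required.
Art. IV. provides live entertainment → exempt from High-Revenue Authorization.
Art. V. revenue $2,375,000 > $1,825,000 → High-Revenue Authorization required.
Art. VI. seating 132 ≤ 148 → Trade Certificate required.
Art. VII. revenue $2,375,000 ≤ $2,875,000; seating 132 < 136 → Regulatory Permit not required.

Late-Night Permit, Trade Certificate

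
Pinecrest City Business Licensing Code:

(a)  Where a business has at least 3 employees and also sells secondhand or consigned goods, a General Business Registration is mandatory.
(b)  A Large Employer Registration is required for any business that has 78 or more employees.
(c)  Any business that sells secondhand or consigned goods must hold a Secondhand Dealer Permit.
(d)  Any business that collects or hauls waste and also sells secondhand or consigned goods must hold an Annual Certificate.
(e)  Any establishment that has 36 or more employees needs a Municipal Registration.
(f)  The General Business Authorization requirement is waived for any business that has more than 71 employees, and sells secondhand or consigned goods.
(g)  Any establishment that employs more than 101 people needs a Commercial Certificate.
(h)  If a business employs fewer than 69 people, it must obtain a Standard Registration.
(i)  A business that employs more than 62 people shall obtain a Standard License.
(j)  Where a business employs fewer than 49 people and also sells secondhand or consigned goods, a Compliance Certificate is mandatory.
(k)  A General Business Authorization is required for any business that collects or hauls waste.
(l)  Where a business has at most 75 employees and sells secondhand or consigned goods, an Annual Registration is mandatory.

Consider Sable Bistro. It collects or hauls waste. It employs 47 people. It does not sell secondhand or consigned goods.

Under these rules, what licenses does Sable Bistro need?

General Business Authorization, Municipal Registration, Standard Registration

(a) employees 47 ≥ 3; does not sell secondhand or consigned goods → General Business Registration not required.
(b) employees 47 < 78 → Large Employer Registration not required.
(c) does not sell secondhand or consigned goods → Secondhand Dealer Permit not required.
(d) collects or hauls waste; does not sell secondhand or consigned goods → Annual Certificate not required.
(e) employees 47 ≥ 36 → Municipal Registration required.
(f) employees 47 ≤ 71; does not sell secondhand or consigned goods → General Business Authorization exemption does not apply.
(g) employees 47 ≤ 101 → Commercial Certificate not required.
(h) employees 47 < 69 → Standard Registration required.
(i) employees 47 ≤ 62 → Standard License not required.
(j) employees 47 < 49; does not sell secondhand or consigned goods → Compliance Certificate not required.
(k) collects or hauls waste → General Business Authorization required.
(l) employees 47 ≤ 75; does not sell secondhand or consigned goods → Annual Registration not required.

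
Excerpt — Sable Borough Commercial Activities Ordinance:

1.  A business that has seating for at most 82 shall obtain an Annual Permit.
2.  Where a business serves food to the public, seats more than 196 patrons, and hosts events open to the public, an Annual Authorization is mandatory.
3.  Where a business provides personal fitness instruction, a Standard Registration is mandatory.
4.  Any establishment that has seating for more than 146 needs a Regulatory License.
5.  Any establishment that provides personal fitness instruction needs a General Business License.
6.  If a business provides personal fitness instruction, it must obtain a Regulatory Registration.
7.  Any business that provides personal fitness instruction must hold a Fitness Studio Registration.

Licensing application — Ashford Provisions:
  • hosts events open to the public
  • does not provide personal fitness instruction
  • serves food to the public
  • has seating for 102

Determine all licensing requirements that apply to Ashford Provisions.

None

1. seating 102 > 82 → Annual Permit not required.
2. serves food to the public; seating 102 ≤ 196; hosts events open to the public → Annual Authorization not required.
3. does not provide personal fitness instruction → Standard Registration not required.
4. seating 102 ≤ 146 → Regulatory License not required.
5. does not provide personal fitness instruction → General Business License not required.
6. does not provide personal fitness instruction → Regulatory Registration not required.
7. does not provide personal fitness instruction → Fitness Studio Registration not required.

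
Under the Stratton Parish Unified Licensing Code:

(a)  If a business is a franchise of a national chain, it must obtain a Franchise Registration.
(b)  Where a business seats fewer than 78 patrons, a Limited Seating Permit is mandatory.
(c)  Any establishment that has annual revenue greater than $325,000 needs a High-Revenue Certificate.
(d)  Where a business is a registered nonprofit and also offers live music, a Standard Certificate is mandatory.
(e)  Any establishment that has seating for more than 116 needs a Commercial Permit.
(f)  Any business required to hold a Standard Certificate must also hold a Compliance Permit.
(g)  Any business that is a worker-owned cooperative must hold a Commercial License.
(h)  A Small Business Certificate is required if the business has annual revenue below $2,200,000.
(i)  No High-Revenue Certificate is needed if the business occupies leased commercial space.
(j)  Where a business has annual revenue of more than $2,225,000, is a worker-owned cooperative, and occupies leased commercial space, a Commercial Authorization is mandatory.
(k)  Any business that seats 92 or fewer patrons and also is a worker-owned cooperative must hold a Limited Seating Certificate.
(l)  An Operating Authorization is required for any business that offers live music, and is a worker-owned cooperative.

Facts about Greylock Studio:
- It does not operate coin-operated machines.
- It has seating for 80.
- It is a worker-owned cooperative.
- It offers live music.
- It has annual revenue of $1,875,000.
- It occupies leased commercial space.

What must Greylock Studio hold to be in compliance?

Commercial License, Limited Seating Certificate, Operating Authorization, Small Business Certificate

(a) is a worker-owned cooperative (not: is a franchise of a national chain) → Franchise Registration not required.
(b) seating 80 ≥ 78 → Limited Seating Permit not required.
(c) revenue $1,875,000 > $325,000 → High-Revenue Certificate required.
(d) is a worker-owned cooperative (not: is a registered nonprofit); offers live music → Standard Certificate not required.
(e) seating 80 ≤ 116 → Commercial Permit not required.
(f) Standard Certificate is not required → no effect.
(g) is a worker-owned cooperative → Commercial License required.
(h) revenue $1,875,000 < $2,200,000 → Small Business Certificate required.
(i) occupies leased commercial space → exempt from High-Revenue Certificate.
(j) revenue $1,875,000 ≤ $2,225,000; is a worker-owned cooperative; occupies leased commercial space → Commercial Authorization not required.
(k) seating 80 ≤ 92; is a worker-owned cooperative → Limited Seating Certificate required.
(l) offers live music; is a worker-owned cooperative → Operating Authorization required.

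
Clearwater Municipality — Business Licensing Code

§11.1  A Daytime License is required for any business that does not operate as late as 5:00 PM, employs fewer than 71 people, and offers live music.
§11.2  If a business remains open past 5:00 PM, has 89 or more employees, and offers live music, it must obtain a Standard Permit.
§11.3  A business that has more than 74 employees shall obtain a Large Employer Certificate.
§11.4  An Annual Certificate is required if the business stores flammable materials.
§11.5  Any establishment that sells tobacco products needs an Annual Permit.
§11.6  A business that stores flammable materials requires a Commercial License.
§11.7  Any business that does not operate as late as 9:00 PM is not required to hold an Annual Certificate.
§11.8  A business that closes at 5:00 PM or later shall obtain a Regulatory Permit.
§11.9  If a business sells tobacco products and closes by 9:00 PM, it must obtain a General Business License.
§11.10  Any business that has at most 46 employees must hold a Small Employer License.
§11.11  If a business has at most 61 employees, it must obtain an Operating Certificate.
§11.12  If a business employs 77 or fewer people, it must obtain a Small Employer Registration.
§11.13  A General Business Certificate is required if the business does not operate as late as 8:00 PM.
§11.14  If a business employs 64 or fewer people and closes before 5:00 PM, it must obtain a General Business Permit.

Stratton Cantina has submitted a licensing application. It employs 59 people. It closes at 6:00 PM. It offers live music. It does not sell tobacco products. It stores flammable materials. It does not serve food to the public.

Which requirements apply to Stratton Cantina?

Commercial License, General Business Certificate, Operating Certificate, Regulatory Permit, Small Employer Registration

§11.1 closes 6:00 PM, after 5:00 PM; employees 59 < 71; offers live music → Daytime License not required.
§11.2 closes 6:00 PM, after 5:00 PM; employees 59 < 89; offers live music → Standard Permit not required.
§11.3 employees 59 ≤ 74 → Large Employer Certificate not required.
§11.4 stores flammable materials → Annual Certificate required.
§11.5 does not sell tobacco products → Annual Permit not required.
§11.6 stores flammable materials → Commercial License required.
§11.7 closes 6:00 PM, at/before 9:00 PM → exempt from Annual Certificate.
§11.8 closes 6:00 PM, after 5:00 PM → Regulatory Permit required.
§11.9 does not sell tobacco products; closes 6:00 PM, at/before 9:00 PM → General Business License not required.
§11.10 employees 59 > 46 → Small Employer License not required.
§11.11 employees 59 ≤ 61 → Operating Certificate required.
§11.12 employees 59 ≤ 77 → Small Employer Registration required.
§11.13 closes 6:00 PM, at/before 8:00 PM → General Business Certificate required.
§11.14 employees 59 ≤ 64; closes 6:00 PM, after 5:00 PM → General Business Permit not required.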